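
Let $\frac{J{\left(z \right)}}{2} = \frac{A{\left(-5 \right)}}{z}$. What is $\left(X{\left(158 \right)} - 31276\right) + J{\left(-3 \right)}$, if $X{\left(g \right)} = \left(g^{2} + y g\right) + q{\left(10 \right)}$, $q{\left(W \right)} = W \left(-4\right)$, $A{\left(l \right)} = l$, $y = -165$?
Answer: $- \frac{97256}{3} \approx -32419.0$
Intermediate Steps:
$q{\left(W \right)} = - 4 W$
$J{\left(z \right)} = - \frac{10}{z}$ ($J{\left(z \right)} = 2 \left(- \frac{5}{z}\right) = - \frac{10}{z}$)
$X{\left(g \right)} = -40 + g^{2} - 165 g$ ($X{\left(g \right)} = \left(g^{2} - 165 g\right) - 40 = -40 + g^{2} - 165 g$)
$\left(X{\left(158 \right)} - 31276\right) + J{\left(-3 \right)} = \left(\left(-40 + 158^{2} - 26070\right) - 31276\right) - \frac{10}{-3} = \left(\left(-40 + 24964 - 26070\right) - 31276\right) - - \frac{10}{3} = \left(-1146 - 31276\right) + \frac{10}{3} = -32422 + \frac{10}{3} = - \frac{97256}{3}$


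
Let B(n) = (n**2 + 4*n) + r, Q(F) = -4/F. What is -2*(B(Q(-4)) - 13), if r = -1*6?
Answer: 28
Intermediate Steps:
r = -6
B(n) = -6 + n**2 + 4*n (B(n) = (n**2 + 4*n) - 6 = -6 + n**2 + 4*n)
-2*(B(Q(-4)) - 13) = -2*((-6 + (-4/(-4))**2 + 4*(-4/(-4))) - 13) = -2*((-6 + (-4*(-1/4))**2 + 4*(-4*(-1/4))) - 13) = -2*((-6 + 1**2 + 4*1) - 13) = -2*((-6 + 1 + 4) - 13) = -2*(-1 - 13) = -2*(-14) = 28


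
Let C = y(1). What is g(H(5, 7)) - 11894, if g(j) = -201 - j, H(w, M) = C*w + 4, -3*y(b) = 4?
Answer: -36277/3 ≈ -12092.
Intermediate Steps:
y(b) = -4/3 (y(b) = -1/3*4 = -4/3)
C = -4/3 ≈ -1.3333
H(w, M) = 4 - 4*w/3 (H(w, M) = -4*w/3 + 4 = 4 - 4*w/3)
g(H(5, 7)) - 11894 = (-201 - (4 - 4/3*5)) - 11894 = (-201 - (4 - 20/3)) - 11894 = (-201 - 1*(-8/3)) - 11894 = (-201 + 8/3) - 11894 = -595/3 - 11894 = -36277/3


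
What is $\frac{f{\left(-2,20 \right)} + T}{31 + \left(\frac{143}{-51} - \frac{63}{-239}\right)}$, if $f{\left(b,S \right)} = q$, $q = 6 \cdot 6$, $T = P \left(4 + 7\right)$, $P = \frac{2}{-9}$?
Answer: $\frac{1227026}{1040685} \approx 1.1791$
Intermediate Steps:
$P = - \frac{2}{9}$ ($P = 2 \left(- \frac{1}{9}\right) = - \frac{2}{9} \approx -0.22222$)
$T = - \frac{22}{9}$ ($T = - \frac{2 \left(4 + 7\right)}{9} = \left(- \frac{2}{9}\right) 11 = - \frac{22}{9} \approx -2.4444$)
$q = 36$
$f{\left(b,S \right)} = 36$
$\frac{f{\left(-2,20 \right)} + T}{31 + \left(\frac{143}{-51} - \frac{63}{-239}\right)} = \frac{36 - \frac{22}{9}}{31 + \left(\frac{143}{-51} - \frac{63}{-239}\right)} = \frac{302}{9 \left(31 + \left(143 \left(- \frac{1}{51}\right) - - \frac{63}{239}\right)\right)} = \frac{302}{9 \left(31 + \left(- \frac{143}{51} + \frac{63}{239}\right)\right)} = \frac{302}{9 \left(31 - \frac{30964}{12189}\right)} = \frac{302}{9 \cdot \frac{346895}{12189}} = \frac{302}{9} \cdot \frac{12189}{346895} = \frac{1227026}{1040685}$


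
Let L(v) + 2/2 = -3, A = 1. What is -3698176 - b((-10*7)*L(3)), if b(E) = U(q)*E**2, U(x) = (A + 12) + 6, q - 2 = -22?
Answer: -5187776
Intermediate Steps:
L(v) = -4 (L(v) = -1 - 3 = -4)
q = -20 (q = 2 - 22 = -20)
U(x) = 19 (U(x) = (1 + 12) + 6 = 13 + 6 = 19)
b(E) = 19*E**2
-3698176 - b((-10*7)*L(3)) = -3698176 - 19*(-10*7*(-4))**2 = -3698176 - 19*(-70*(-4))**2 = -3698176 - 19*280**2 = -3698176 - 19*78400 = -3698176 - 1*1489600 = -3698176 - 1489600 = -5187776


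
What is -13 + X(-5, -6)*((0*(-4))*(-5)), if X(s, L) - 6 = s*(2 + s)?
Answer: -13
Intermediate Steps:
X(s, L) = 6 + s*(2 + s)
-13 + X(-5, -6)*((0*(-4))*(-5)) = -13 + (6 + (-5)² + 2*(-5))*((0*(-4))*(-5)) = -13 + (6 + 25 - 10)*(0*(-5)) = -13 + 21*0 = -13 + 0 = -13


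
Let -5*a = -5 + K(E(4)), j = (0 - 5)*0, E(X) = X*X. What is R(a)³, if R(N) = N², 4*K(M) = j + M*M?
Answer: 42180533641/15625 ≈ 2.6996e+6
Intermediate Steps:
E(X) = X²
j = 0 (j = -5*0 = 0)
K(M) = M²/4 (K(M) = (0 + M*M)/4 = (0 + M²)/4 = M²/4)
a = -59/5 (a = -(-5 + (4²)²/4)/5 = -(-5 + (¼)*16²)/5 = -(-5 + (¼)*256)/5 = -(-5 + 64)/5 = -⅕*59 = -59/5 ≈ -11.800)
R(a)³ = ((-59/5)²)³ = (3481/25)³ = 42180533641/15625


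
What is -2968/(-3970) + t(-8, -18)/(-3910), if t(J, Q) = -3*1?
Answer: 1161679/1552270 ≈ 0.74837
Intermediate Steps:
t(J, Q) = -3
-2968/(-3970) + t(-8, -18)/(-3910) = -2968/(-3970) - 3/(-3910) = -2968*(-1/3970) - 3*(-1/3910) = 1484/1985 + 3/3910 = 1161679/1552270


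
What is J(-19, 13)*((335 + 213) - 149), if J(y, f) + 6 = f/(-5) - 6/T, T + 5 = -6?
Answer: -176757/55 ≈ -3213.8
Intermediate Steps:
T = -11 (T = -5 - 6 = -11)
J(y, f) = -60/11 - f/5 (J(y, f) = -6 + (f/(-5) - 6/(-11)) = -6 + (f*(-⅕) - 6*(-1/11)) = -6 + (-f/5 + 6/11) = -6 + (6/11 - f/5) = -60/11 - f/5)
J(-19, 13)*((335 + 213) - 149) = (-60/11 - ⅕*13)*((335 + 213) - 149) = (-60/11 - 13/5)*(548 - 149) = -443/55*399 = -176757/55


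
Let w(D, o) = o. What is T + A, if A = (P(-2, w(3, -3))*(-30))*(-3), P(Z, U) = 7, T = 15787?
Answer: 16417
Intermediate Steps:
A = 630 (A = (7*(-30))*(-3) = -210*(-3) = 630)
T + A = 15787 + 630 = 16417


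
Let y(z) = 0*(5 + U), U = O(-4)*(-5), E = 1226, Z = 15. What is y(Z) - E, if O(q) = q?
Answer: -1226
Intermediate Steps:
U = 20 (U = -4*(-5) = 20)
y(z) = 0 (y(z) = 0*(5 + 20) = 0*25 = 0)
y(Z) - E = 0 - 1*1226 = 0 - 1226 = -1226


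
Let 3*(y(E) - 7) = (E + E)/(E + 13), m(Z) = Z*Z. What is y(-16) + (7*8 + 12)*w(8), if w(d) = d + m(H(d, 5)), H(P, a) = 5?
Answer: 20291/9 ≈ 2254.6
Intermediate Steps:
m(Z) = Z**2
y(E) = 7 + 2*E/(3*(13 + E)) (y(E) = 7 + ((E + E)/(E + 13))/3 = 7 + ((2*E)/(13 + E))/3 = 7 + (2*E/(13 + E))/3 = 7 + 2*E/(3*(13 + E)))
w(d) = 25 + d (w(d) = d + 5**2 = d + 25 = 25 + d)
y(-16) + (7*8 + 12)*w(8) = (273 + 23*(-16))/(3*(13 - 16)) + (7*8 + 12)*(25 + 8) = (1/3)*(273 - 368)/(-3) + (56 + 12)*33 = (1/3)*(-1/3)*(-95) + 68*33 = 95/9 + 2244 = 20291/9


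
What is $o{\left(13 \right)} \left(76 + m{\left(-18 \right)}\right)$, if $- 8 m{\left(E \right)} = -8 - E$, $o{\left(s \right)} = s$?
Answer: $\frac{3887}{4} \approx 971.75$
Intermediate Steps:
$m{\left(E \right)} = 1 + \frac{E}{8}$ ($m{\left(E \right)} = - \frac{-8 - E}{8} = 1 + \frac{E}{8}$)
$o{\left(13 \right)} \left(76 + m{\left(-18 \right)}\right) = 13 \left(76 + \left(1 + \frac{1}{8} \left(-18\right)\right)\right) = 13 \left(76 + \left(1 - \frac{9}{4}\right)\right) = 13 \left(76 - \frac{5}{4}\right) = 13 \cdot \frac{299}{4} = \frac{3887}{4}$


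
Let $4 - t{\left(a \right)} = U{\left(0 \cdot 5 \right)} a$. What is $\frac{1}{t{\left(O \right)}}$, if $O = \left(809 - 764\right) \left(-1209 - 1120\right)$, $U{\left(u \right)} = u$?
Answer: $\frac{1}{4} \approx 0.25$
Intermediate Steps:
$O = -104805$ ($O = 45 \left(-2329\right) = -104805$)
$t{\left(a \right)} = 4$ ($t{\left(a \right)} = 4 - 0 \cdot 5 a = 4 - 0 a = 4 - 0 = 4 + 0 = 4$)
$\frac{1}{t{\left(O \right)}} = \frac{1}{4}$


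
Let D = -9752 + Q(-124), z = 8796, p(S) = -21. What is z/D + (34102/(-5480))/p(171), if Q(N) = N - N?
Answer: -42480061/70141260 ≈ -0.60564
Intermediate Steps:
Q(N) = 0
D = -9752 (D = -9752 + 0 = -9752)
z/D + (34102/(-5480))/p(171) = 8796/(-9752) + (34102/(-5480))/(-21) = 8796*(-1/9752) + (34102*(-1/5480))*(-1/21) = -2199/2438 - 17051/2740*(-1/21) = -2199/2438 + 17051/57540 = -42480061/70141260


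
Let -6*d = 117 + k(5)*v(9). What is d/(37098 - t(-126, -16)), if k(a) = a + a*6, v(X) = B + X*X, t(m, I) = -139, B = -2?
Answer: -1441/111711 ≈ -0.012899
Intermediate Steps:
v(X) = -2 + X**2 (v(X) = -2 + X*X = -2 + X**2)
k(a) = 7*a (k(a) = a + 6*a = 7*a)
d = -1441/3 (d = -(117 + (7*5)*(-2 + 9**2))/6 = -(117 + 35*(-2 + 81))/6 = -(117 + 35*79)/6 = -(117 + 2765)/6 = -1/6*2882 = -1441/3 ≈ -480.33)
d/(37098 - t(-126, -16)) = -1441/(3*(37098 - 1*(-139))) = -1441/(3*(37098 + 139)) = -1441/3/37237 = -1441/3*1/37237 = -1441/111711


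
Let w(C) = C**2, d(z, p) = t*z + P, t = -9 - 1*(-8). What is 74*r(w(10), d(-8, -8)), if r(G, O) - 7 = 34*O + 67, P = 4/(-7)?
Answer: 169164/7 ≈ 24166.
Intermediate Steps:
t = -1 (t = -9 + 8 = -1)
P = -4/7 (P = 4*(-1/7) = -4/7 ≈ -0.57143)
d(z, p) = -4/7 - z (d(z, p) = -z - 4/7 = -4/7 - z)
r(G, O) = 74 + 34*O (r(G, O) = 7 + (34*O + 67) = 7 + (67 + 34*O) = 74 + 34*O)
74*r(w(10), d(-8, -8)) = 74*(74 + 34*(-4/7 - 1*(-8))) = 74*(74 + 34*(-4/7 + 8)) = 74*(74 + 34*(52/7)) = 74*(74 + 1768/7) = 74*(2286/7) = 169164/7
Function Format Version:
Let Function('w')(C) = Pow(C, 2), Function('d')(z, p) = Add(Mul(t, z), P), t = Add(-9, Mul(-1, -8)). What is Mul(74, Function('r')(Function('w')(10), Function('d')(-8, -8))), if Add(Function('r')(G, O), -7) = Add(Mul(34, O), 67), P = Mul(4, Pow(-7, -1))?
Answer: Rational(169164, 7) ≈ 24166.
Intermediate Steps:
t = -1 (t = Add(-9, 8) = -1)
P = Rational(-4, 7) (P = Mul(4, Rational(-1, 7)) = Rational(-4, 7) ≈ -0.57143)
Function('d')(z, p) = Add(Rational(-4, 7), Mul(-1, z)) (Function('d')(z, p) = Add(Mul(-1, z), Rational(-4, 7)) = Add(Rational(-4, 7), Mul(-1, z)))
Function('r')(G, O) = Add(74, Mul(34, O)) (Function('r')(G, O) = Add(7, Add(Mul(34, O), 67)) = Add(7, Add(67, Mul(34, O))) = Add(74, Mul(34, O)))
Mul(74, Function('r')(Function('w')(10), Function('d')(-8, -8))) = Mul(74, Add(74, Mul(34, Add(Rational(-4, 7), Mul(-1, -8))))) = Mul(74, Add(74, Mul(34, Add(Rational(-4, 7), 8)))) = Mul(74, Add(74, Mul(34, Rational(52, 7)))) = Mul(74, Add(74, Rational(1768, 7))) = Mul(74, Rational(2286, 7)) = Rational(169164, 7)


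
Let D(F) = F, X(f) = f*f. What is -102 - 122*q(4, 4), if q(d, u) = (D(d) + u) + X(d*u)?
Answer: -32310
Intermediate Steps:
X(f) = f²
q(d, u) = d + u + d²*u² (q(d, u) = (d + u) + (d*u)² = (d + u) + d²*u² = d + u + d²*u²)
-102 - 122*q(4, 4) = -102 - 122*(4 + 4 + 4²*4²) = -102 - 122*(4 + 4 + 16*16) = -102 - 122*(4 + 4 + 256) = -102 - 122*264 = -102 - 32208 = -32310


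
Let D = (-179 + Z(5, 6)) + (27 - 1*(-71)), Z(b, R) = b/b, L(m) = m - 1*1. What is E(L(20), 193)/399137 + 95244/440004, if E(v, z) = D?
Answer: 3165017009/14635156379 ≈ 0.21626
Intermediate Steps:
L(m) = -1 + m (L(m) = m - 1 = -1 + m)
Z(b, R) = 1
D = -80 (D = (-179 + 1) + (27 - 1*(-71)) = -178 + (27 + 71) = -178 + 98 = -80)
E(v, z) = -80
E(L(20), 193)/399137 + 95244/440004 = -80/399137 + 95244/440004 = -80*1/399137 + 95244*(1/440004) = -80/399137 + 7937/36667 = 3165017009/14635156379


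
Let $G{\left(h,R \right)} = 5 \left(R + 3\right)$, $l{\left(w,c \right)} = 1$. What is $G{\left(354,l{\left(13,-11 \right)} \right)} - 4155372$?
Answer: $-4155352$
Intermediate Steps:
$G{\left(h,R \right)} = 15 + 5 R$ ($G{\left(h,R \right)} = 5 \left(3 + R\right) = 15 + 5 R$)
$G{\left(354,l{\left(13,-11 \right)} \right)} - 4155372 = \left(15 + 5 \cdot 1\right) - 4155372 = \left(15 + 5\right) - 4155372 = 20 - 4155372 = -4155352$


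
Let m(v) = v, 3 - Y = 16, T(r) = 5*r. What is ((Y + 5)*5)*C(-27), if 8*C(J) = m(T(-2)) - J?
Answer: -85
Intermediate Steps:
Y = -13 (Y = 3 - 1*16 = 3 - 16 = -13)
C(J) = -5/4 - J/8 (C(J) = (5*(-2) - J)/8 = (-10 - J)/8 = -5/4 - J/8)
((Y + 5)*5)*C(-27) = ((-13 + 5)*5)*(-5/4 - ⅛*(-27)) = (-8*5)*(-5/4 + 27/8) = -40*17/8 = -85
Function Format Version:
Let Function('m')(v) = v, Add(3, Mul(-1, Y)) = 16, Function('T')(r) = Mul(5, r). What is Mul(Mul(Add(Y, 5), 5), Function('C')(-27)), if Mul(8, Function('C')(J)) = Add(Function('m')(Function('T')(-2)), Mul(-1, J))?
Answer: -85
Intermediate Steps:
Y = -13 (Y = Add(3, Mul(-1, 16)) = Add(3, -16) = -13)
Function('C')(J) = Add(Rational(-5, 4), Mul(Rational(-1, 8), J)) (Function('C')(J) = Mul(Rational(1, 8), Add(Mul(5, -2), Mul(-1, J))) = Mul(Rational(1, 8), Add(-10, Mul(-1, J))) = Add(Rational(-5, 4), Mul(Rational(-1, 8), J)))
Mul(Mul(Add(Y, 5), 5), Function('C')(-27)) = Mul(Mul(Add(-13, 5), 5), Add(Rational(-5, 4), Mul(Rational(-1, 8), -27))) = Mul(Mul(-8, 5), Add(Rational(-5, 4), Rational(27, 8))) = Mul(-40, Rational(17, 8)) = -85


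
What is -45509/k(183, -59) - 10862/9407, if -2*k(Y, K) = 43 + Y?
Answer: 426875757/1062991 ≈ 401.58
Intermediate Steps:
k(Y, K) = -43/2 - Y/2 (k(Y, K) = -(43 + Y)/2 = -43/2 - Y/2)
-45509/k(183, -59) - 10862/9407 = -45509/(-43/2 - ½*183) - 10862/9407 = -45509/(-43/2 - 183/2) - 10862*1/9407 = -45509/(-113) - 10862/9407 = -45509*(-1/113) - 10862/9407 = 45509/113 - 10862/9407 = 426875757/1062991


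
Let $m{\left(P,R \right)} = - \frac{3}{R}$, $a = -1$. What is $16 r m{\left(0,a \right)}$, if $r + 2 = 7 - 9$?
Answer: $-192$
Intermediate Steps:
$r = -4$ ($r = -2 + \left(7 - 9\right) = -2 - 2 = -4$)
$16 r m{\left(0,a \right)} = 16 \left(-4\right) \left(- \frac{3}{-1}\right) = - 64 \left(\left(-3\right) \left(-1\right)\right) = \left(-64\right) 3 = -192$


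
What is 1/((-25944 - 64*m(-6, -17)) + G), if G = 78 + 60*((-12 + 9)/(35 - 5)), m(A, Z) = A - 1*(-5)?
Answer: -1/25808 ≈ -3.8748e-5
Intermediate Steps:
m(A, Z) = 5 + A (m(A, Z) = A + 5 = 5 + A)
G = 72 (G = 78 + 60*(-3/30) = 78 + 60*(-3*1/30) = 78 + 60*(-⅒) = 78 - 6 = 72)
1/((-25944 - 64*m(-6, -17)) + G) = 1/((-25944 - 64*(5 - 6)) + 72) = 1/((-25944 - 64*(-1)) + 72) = 1/((-25944 + 64) + 72) = 1/(-25880 + 72) = 1/(-25808) = -1/25808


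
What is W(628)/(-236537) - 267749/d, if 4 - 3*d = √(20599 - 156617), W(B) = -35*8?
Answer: (-27142519217*I + 40*√136018)/(33791*(√136018 + 4*I)) ≈ -23.618 - 2177.7*I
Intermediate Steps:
W(B) = -280
d = 4/3 - I*√136018/3 (d = 4/3 - √(20599 - 156617)/3 = 4/3 - I*√136018/3 ≈ 1.3333 - 122.94*I)
W(628)/(-236537) - 267749/d = -280/(-236537) - 267749/(4/3 - I*√136018/3) = -280*(-1/236537) - 267749/(4/3 - I*√136018/3) = 40/33791 - 267749/(4/3 - I*√136018/3)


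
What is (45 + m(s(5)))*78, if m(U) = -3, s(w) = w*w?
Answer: 3276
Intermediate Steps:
s(w) = w**2
(45 + m(s(5)))*78 = (45 - 3)*78 = 42*78 = 3276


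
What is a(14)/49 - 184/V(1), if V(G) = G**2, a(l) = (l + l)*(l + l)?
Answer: -168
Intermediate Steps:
a(l) = 4*l**2 (a(l) = (2*l)*(2*l) = 4*l**2)
a(14)/49 - 184/V(1) = (4*14**2)/49 - 184/(1**2) = (4*196)*(1/49) - 184/1 = 784*(1/49) - 184*1 = 16 - 184 = -168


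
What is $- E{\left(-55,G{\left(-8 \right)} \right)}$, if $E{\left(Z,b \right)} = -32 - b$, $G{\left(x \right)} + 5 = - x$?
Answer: $35$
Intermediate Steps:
$G{\left(x \right)} = -5 - x$
$- E{\left(-55,G{\left(-8 \right)} \right)} = - (-32 - \left(-5 - -8\right)) = - (-32 - \left(-5 + 8\right)) = - (-32 - 3) = \left(-1\right) \left(-35\right) = 35$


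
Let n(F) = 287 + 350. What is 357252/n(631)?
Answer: 51036/91 ≈ 560.83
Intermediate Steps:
n(F) = 637
357252/n(631) = 357252/637 = 357252*(1/637) = 51036/91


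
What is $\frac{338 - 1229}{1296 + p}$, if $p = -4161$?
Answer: $\frac{297}{955} \approx 0.31099$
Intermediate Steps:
$\frac{338 - 1229}{1296 + p} = \frac{338 - 1229}{1296 - 4161} = - \frac{891}{-2865} = \left(-891\right) \left(- \frac{1}{2865}\right) = \frac{297}{955}$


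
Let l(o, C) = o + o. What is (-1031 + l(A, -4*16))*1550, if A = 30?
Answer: -1505050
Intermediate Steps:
l(o, C) = 2*o
(-1031 + l(A, -4*16))*1550 = (-1031 + 2*30)*1550 = (-1031 + 60)*1550 = -971*1550 = -1505050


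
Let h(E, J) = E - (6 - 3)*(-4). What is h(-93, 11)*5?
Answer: -405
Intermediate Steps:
h(E, J) = 12 + E (h(E, J) = E - 3*(-4) = E - 1*(-12) = E + 12 = 12 + E)
h(-93, 11)*5 = (12 - 93)*5 = -81*5 = -405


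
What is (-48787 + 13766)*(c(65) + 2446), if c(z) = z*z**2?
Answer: -9703303491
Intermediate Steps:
c(z) = z**3
(-48787 + 13766)*(c(65) + 2446) = (-48787 + 13766)*(65**3 + 2446) = -35021*(274625 + 2446) = -35021*277071 = -9703303491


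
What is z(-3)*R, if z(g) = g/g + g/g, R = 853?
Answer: 1706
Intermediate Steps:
z(g) = 2 (z(g) = 1 + 1 = 2)
z(-3)*R = 2*853 = 1706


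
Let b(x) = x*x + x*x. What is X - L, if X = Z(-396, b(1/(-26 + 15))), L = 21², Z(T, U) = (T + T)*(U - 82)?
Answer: 709389/11 ≈ 64490.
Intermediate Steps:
b(x) = 2*x² (b(x) = x² + x² = 2*x²)
Z(T, U) = 2*T*(-82 + U) (Z(T, U) = (2*T)*(-82 + U) = 2*T*(-82 + U))
L = 441
X = 714240/11 (X = 2*(-396)*(-82 + 2*(1/(-26 + 15))²) = 2*(-396)*(-82 + 2*(1/(-11))²) = 2*(-396)*(-82 + 2*(-1/11)²) = 2*(-396)*(-82 + 2*(1/121)) = 2*(-396)*(-82 + 2/121) = 2*(-396)*(-9920/121) = 714240/11 ≈ 64931.)
X - L = 714240/11 - 1*441 = 714240/11 - 441 = 709389/11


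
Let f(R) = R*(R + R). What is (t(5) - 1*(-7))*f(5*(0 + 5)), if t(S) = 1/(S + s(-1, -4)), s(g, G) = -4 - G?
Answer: 9000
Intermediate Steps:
t(S) = 1/S (t(S) = 1/(S + (-4 - 1*(-4))) = 1/(S + (-4 + 4)) = 1/(S + 0) = 1/S)
f(R) = 2*R² (f(R) = R*(2*R) = 2*R²)
(t(5) - 1*(-7))*f(5*(0 + 5)) = (1/5 - 1*(-7))*(2*(5*(0 + 5))²) = (⅕ + 7)*(2*(5*5)²) = 36*(2*25²)/5 = 36*(2*625)/5 = (36/5)*1250 = 9000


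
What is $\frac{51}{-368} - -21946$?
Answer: $\frac{8076077}{368} \approx 21946.0$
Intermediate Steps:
$\frac{51}{-368} - -21946 = 51 \left(- \frac{1}{368}\right) + 21946 = - \frac{51}{368} + 21946 = \frac{8076077}{368}$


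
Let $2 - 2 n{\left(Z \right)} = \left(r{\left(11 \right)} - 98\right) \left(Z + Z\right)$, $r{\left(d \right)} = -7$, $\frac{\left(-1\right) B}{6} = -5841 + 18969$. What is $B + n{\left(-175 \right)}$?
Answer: $-97142$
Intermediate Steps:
$B = -78768$ ($B = - 6 \left(-5841 + 18969\right) = \left(-6\right) 13128 = -78768$)
$n{\left(Z \right)} = 1 + 105 Z$ ($n{\left(Z \right)} = 1 - \frac{\left(-7 - 98\right) \left(Z + Z\right)}{2} = 1 - \frac{\left(-105\right) 2 Z}{2} = 1 - \frac{\left(-210\right) Z}{2} = 1 + 105 Z$)
$B + n{\left(-175 \right)} = -78768 + \left(1 + 105 \left(-175\right)\right) = -78768 + \left(1 - 18375\right) = -78768 - 18374 = -97142$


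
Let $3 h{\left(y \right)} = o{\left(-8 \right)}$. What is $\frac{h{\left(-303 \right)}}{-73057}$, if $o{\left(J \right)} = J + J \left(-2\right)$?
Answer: $- \frac{8}{219171} \approx -3.6501 \cdot 10^{-5}$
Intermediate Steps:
$o{\left(J \right)} = - J$ ($o{\left(J \right)} = J - 2 J = - J$)
$h{\left(y \right)} = \frac{8}{3}$ ($h{\left(y \right)} = \frac{\left(-1\right) \left(-8\right)}{3} = \frac{1}{3} \cdot 8 = \frac{8}{3}$)
$\frac{h{\left(-303 \right)}}{-73057} = \frac{8}{3 \left(-73057\right)} = \frac{8}{3} \left(- \frac{1}{73057}\right) = - \frac{8}{219171}$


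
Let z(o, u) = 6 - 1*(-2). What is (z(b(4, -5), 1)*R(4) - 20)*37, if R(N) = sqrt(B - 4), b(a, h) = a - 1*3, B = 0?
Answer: -740 + 592*I ≈ -740.0 + 592.0*I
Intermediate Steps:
b(a, h) = -3 + a (b(a, h) = a - 3 = -3 + a)
R(N) = 2*I (R(N) = sqrt(0 - 4) = sqrt(-4) = 2*I)
z(o, u) = 8 (z(o, u) = 6 + 2 = 8)
(z(b(4, -5), 1)*R(4) - 20)*37 = (8*(2*I) - 20)*37 = (16*I - 20)*37 = (-20 + 16*I)*37 = -740 + 592*I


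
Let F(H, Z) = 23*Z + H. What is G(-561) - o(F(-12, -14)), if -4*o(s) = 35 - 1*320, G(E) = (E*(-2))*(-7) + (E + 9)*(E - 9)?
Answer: 1226859/4 ≈ 3.0672e+5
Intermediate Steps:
G(E) = 14*E + (-9 + E)*(9 + E) (G(E) = -2*E*(-7) + (9 + E)*(-9 + E) = 14*E + (-9 + E)*(9 + E))
F(H, Z) = H + 23*Z
o(s) = 285/4 (o(s) = -(35 - 1*320)/4 = -(35 - 320)/4 = -¼*(-285) = 285/4)
G(-561) - o(F(-12, -14)) = (-81 + (-561)² + 14*(-561)) - 1*285/4 = (-81 + 314721 - 7854) - 285/4 = 306786 - 285/4 = 1226859/4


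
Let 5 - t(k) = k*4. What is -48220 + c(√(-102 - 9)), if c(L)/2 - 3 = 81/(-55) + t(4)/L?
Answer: -2651932/55 + 22*I*√111/111 ≈ -48217.0 + 2.0881*I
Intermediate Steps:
t(k) = 5 - 4*k (t(k) = 5 - k*4 = 5 - 4*k)
c(L) = 168/55 - 22/L (c(L) = 6 + 2*(81/(-55) + (5 - 4*4)/L) = 6 + 2*(81*(-1/55) + (5 - 16)/L) = 6 + 2*(-81/55 - 11/L) = 6 + (-162/55 - 22/L) = 168/55 - 22/L)
-48220 + c(√(-102 - 9)) = -48220 + (168/55 - 22/√(-102 - 9)) = -48220 + (168/55 - 22*(-I*√111/111)) = -48220 + (168/55 - (-22)*I*√111/111) = -48220 + (168/55 + 22*I*√111/111) = -2651932/55 + 22*I*√111/111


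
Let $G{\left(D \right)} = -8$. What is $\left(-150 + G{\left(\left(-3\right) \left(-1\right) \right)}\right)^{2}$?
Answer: $24964$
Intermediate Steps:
$\left(-150 + G{\left(\left(-3\right) \left(-1\right) \right)}\right)^{2} = \left(-150 - 8\right)^{2} = \left(-158\right)^{2} = 24964$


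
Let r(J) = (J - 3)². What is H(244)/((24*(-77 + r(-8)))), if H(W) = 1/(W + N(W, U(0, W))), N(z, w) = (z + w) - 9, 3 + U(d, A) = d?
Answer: 1/502656 ≈ 1.9894e-6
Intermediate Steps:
r(J) = (-3 + J)²
U(d, A) = -3 + d
N(z, w) = -9 + w + z (N(z, w) = (w + z) - 9 = -9 + w + z)
H(W) = 1/(-12 + 2*W) (H(W) = 1/(W + (-9 + (-3 + 0) + W)) = 1/(W + (-9 - 3 + W)) = 1/(W + (-12 + W)) = 1/(-12 + 2*W))
H(244)/((24*(-77 + r(-8)))) = (1/(2*(-6 + 244)))/((24*(-77 + (-3 - 8)²))) = ((½)/238)/((24*(-77 + (-11)²))) = ((½)*(1/238))/((24*(-77 + 121))) = 1/(476*((24*44))) = (1/476)/1056 = (1/476)*(1/1056) = 1/502656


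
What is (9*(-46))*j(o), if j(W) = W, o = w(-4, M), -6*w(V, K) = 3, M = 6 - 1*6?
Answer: 207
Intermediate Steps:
M = 0 (M = 6 - 6 = 0)
w(V, K) = -1/2 (w(V, K) = -1/6*3 = -1/2)
o = -1/2 ≈ -0.50000
(9*(-46))*j(o) = (9*(-46))*(-1/2) = -414*(-1/2) = 207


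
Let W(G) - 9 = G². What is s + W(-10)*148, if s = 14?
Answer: 16146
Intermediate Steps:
W(G) = 9 + G²
s + W(-10)*148 = 14 + (9 + (-10)²)*148 = 14 + (9 + 100)*148 = 14 + 109*148 = 14 + 16132 = 16146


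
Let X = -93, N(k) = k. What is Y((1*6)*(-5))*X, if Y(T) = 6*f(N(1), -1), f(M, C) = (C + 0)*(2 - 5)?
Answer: -1674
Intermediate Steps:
f(M, C) = -3*C (f(M, C) = C*(-3) = -3*C)
Y(T) = 18 (Y(T) = 6*(-3*(-1)) = 6*3 = 18)
Y((1*6)*(-5))*X = 18*(-93) = -1674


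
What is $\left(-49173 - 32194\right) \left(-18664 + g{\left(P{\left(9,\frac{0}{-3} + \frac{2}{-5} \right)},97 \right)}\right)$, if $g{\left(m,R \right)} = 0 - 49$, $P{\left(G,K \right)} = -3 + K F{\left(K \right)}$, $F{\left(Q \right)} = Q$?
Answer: $1522620671$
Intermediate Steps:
$P{\left(G,K \right)} = -3 + K^{2}$ ($P{\left(G,K \right)} = -3 + K K = -3 + K^{2}$)
$g{\left(m,R \right)} = -49$ ($g{\left(m,R \right)} = 0 - 49 = -49$)
$\left(-49173 - 32194\right) \left(-18664 + g{\left(P{\left(9,\frac{0}{-3} + \frac{2}{-5} \right)},97 \right)}\right) = \left(-49173 - 32194\right) \left(-18664 - 49\right) = \left(-81367\right) \left(-18713\right) = 1522620671$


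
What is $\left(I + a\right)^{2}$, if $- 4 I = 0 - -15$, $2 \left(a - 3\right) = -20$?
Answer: $\frac{1849}{16} \approx 115.56$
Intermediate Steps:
$a = -7$ ($a = 3 + \frac{1}{2} \left(-20\right) = 3 - 10 = -7$)
$I = - \frac{15}{4}$ ($I = - \frac{0 - -15}{4} = - \frac{0 + 15}{4} = \left(- \frac{1}{4}\right) 15 = - \frac{15}{4} \approx -3.75$)
$\left(I + a\right)^{2} = \left(- \frac{15}{4} - 7\right)^{2} = \left(- \frac{43}{4}\right)^{2} = \frac{1849}{16}$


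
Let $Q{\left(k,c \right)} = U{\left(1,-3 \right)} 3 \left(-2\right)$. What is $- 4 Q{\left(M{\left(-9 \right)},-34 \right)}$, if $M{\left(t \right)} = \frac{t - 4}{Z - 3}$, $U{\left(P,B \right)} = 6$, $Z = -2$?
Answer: $144$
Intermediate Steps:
$M{\left(t \right)} = \frac{4}{5} - \frac{t}{5}$ ($M{\left(t \right)} = \frac{t - 4}{-2 - 3} = \frac{-4 + t}{-5} = \left(-4 + t\right) \left(- \frac{1}{5}\right) = \frac{4}{5} - \frac{t}{5}$)
$Q{\left(k,c \right)} = -36$ ($Q{\left(k,c \right)} = 6 \cdot 3 \left(-2\right) = 18 \left(-2\right) = -36$)
$- 4 Q{\left(M{\left(-9 \right)},-34 \right)} = \left(-4\right) \left(-36\right) = 144$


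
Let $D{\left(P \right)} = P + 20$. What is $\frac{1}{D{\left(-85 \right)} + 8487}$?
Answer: $\frac{1}{8422} \approx 0.00011874$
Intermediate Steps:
$D{\left(P \right)} = 20 + P$
$\frac{1}{D{\left(-85 \right)} + 8487} = \frac{1}{\left(20 - 85\right) + 8487} = \frac{1}{-65 + 8487} = \frac{1}{8422}$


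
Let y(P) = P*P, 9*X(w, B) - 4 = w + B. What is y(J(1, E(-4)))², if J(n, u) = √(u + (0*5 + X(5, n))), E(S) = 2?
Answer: 784/81 ≈ 9.6790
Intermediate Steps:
X(w, B) = 4/9 + B/9 + w/9 (X(w, B) = 4/9 + (w + B)/9 = 4/9 + (B + w)/9 = 4/9 + (B/9 + w/9) = 4/9 + B/9 + w/9)
J(n, u) = √(1 + u + n/9) (J(n, u) = √(u + (0*5 + (4/9 + n/9 + (⅑)*5))) = √(u + (0 + (4/9 + n/9 + 5/9))) = √(u + (0 + (1 + n/9))) = √(u + (1 + n/9)) = √(1 + u + n/9))
y(P) = P²
y(J(1, E(-4)))² = ((√(9 + 1 + 9*2)/3)²)² = ((√(9 + 1 + 18)/3)²)² = ((√28/3)²)² = (((2*√7)/3)²)² = ((2*√7/3)²)² = (28/9)² = 784/81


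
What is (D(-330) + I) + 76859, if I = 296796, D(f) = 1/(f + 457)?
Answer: 47454186/127 ≈ 3.7366e+5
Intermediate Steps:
D(f) = 1/(457 + f)
(D(-330) + I) + 76859 = (1/(457 - 330) + 296796) + 76859 = (1/127 + 296796) + 76859 = 37693093/127 + 76859 = 47454186/127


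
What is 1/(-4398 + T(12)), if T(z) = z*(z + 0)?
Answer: -1/4254 ≈ -0.00023507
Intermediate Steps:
T(z) = z**2 (T(z) = z*z = z**2)
1/(-4398 + T(12)) = 1/(-4398 + 12**2) = 1/(-4398 + 144) = 1/(-4254) = -1/4254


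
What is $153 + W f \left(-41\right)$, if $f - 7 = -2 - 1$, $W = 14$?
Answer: $-2143$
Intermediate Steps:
$f = 4$ ($f = 7 - 3 = 4$)
$153 + W f \left(-41\right) = 153 + 14 \cdot 4 \left(-41\right) = 153 + 56 \left(-41\right) = 153 - 2296 = -2143$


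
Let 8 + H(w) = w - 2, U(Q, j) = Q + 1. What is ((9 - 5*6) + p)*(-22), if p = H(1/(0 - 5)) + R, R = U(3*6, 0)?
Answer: 1342/5 ≈ 268.40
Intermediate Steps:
U(Q, j) = 1 + Q
H(w) = -10 + w (H(w) = -8 + (w - 2) = -8 + (-2 + w) = -10 + w)
R = 19 (R = 1 + 3*6 = 1 + 18 = 19)
p = 44/5 (p = (-10 + 1/(0 - 5)) + 19 = (-10 + 1/(-5)) + 19 = (-10 - ⅕) + 19 = -51/5 + 19 = 44/5 ≈ 8.8000)
((9 - 5*6) + p)*(-22) = ((9 - 5*6) + 44/5)*(-22) = ((9 - 30) + 44/5)*(-22) = (-21 + 44/5)*(-22) = -61/5*(-22) = 1342/5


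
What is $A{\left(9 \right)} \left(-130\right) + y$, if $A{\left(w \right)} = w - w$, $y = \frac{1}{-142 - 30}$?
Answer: $- \frac{1}{172} \approx -0.005814$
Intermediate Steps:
$y = - \frac{1}{172}$ ($y = \frac{1}{-172} = - \frac{1}{172} \approx -0.005814$)
$A{\left(w \right)} = 0$
$A{\left(9 \right)} \left(-130\right) + y = 0 \left(-130\right) - \frac{1}{172} = 0 - \frac{1}{172} = - \frac{1}{172}$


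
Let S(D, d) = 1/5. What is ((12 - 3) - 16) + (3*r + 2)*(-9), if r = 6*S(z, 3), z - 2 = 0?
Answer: -287/5 ≈ -57.400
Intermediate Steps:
z = 2 (z = 2 + 0 = 2)
S(D, d) = ⅕
r = 6/5 (r = 6*(⅕) = 6/5 ≈ 1.2000)
((12 - 3) - 16) + (3*r + 2)*(-9) = ((12 - 3) - 16) + (3*(6/5) + 2)*(-9) = (9 - 16) + (18/5 + 2)*(-9) = -7 + (28/5)*(-9) = -7 - 252/5 = -287/5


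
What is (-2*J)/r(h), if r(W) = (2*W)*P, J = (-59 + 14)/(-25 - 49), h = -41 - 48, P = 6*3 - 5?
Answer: 45/85618 ≈ 0.00052559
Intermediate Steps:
P = 13 (P = 18 - 5 = 13)
h = -89
J = 45/74 (J = -45/(-74) = -45*(-1/74) = 45/74 ≈ 0.60811)
r(W) = 26*W (r(W) = (2*W)*13 = 26*W)
(-2*J)/r(h) = (-2*45/74)/((26*(-89))) = -45/37/(-2314) = -45/37*(-1/2314) = 45/85618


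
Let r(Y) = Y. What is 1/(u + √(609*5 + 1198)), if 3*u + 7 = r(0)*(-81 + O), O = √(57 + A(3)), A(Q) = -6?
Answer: 21/38138 + 9*√4243/38138 ≈ 0.015922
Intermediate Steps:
O = √51 (O = √(57 - 6) = √51 ≈ 7.1414)
u = -7/3 (u = -7/3 + (0*(-81 + √51))/3 = -7/3 + (⅓)*0 = -7/3 + 0 = -7/3 ≈ -2.3333)
1/(u + √(609*5 + 1198)) = 1/(-7/3 + √(609*5 + 1198)) = 1/(-7/3 + √(3045 + 1198)) = 1/(-7/3 + √4243)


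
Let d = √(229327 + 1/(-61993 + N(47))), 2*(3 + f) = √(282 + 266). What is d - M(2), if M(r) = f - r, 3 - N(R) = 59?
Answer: 5 - √137 + √882926929404078/62049 ≈ 472.18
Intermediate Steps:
N(R) = -56 (N(R) = 3 - 1*59 = 3 - 59 = -56)
f = -3 + √137 (f = -3 + √(282 + 266)/2 = -3 + √548/2 = -3 + (2*√137)/2 = -3 + √137 ≈ 8.7047)
M(r) = -3 + √137 - r (M(r) = (-3 + √137) - r = -3 + √137 - r)
d = √882926929404078/62049 (d = √(229327 + 1/(-61993 - 56)) = √(229327 + 1/(-62049)) = √(229327 - 1/62049) = √(14229511022/62049) = √882926929404078/62049 ≈ 478.88)
d - M(2) = √882926929404078/62049 - (-3 + √137 - 1*2) = √882926929404078/62049 - (-3 + √137 - 2) = √882926929404078/62049 - (-5 + √137) = √882926929404078/62049 + (5 - √137) = 5 - √137 + √882926929404078/62049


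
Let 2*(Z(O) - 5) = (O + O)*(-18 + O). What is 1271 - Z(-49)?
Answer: -2017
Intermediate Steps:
Z(O) = 5 + O*(-18 + O) (Z(O) = 5 + ((O + O)*(-18 + O))/2 = 5 + ((2*O)*(-18 + O))/2 = 5 + (2*O*(-18 + O))/2 = 5 + O*(-18 + O))
1271 - Z(-49) = 1271 - (5 + (-49)² - 18*(-49)) = 1271 - (5 + 2401 + 882) = 1271 - 1*3288 = 1271 - 3288 = -2017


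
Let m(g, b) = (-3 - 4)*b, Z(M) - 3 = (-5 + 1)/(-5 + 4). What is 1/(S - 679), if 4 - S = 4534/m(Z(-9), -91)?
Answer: -637/434509 ≈ -0.0014660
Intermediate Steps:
Z(M) = 7 (Z(M) = 3 + (-5 + 1)/(-5 + 4) = 3 - 4/(-1) = 3 - 4*(-1) = 3 + 4 = 7)
m(g, b) = -7*b
S = -1986/637 (S = 4 - 4534/((-7*(-91))) = 4 - 4534/637 = -1986/637 ≈ -3.1177)
1/(S - 679) = 1/(-1986/637 - 679) = 1/(-434509/637) = -637/434509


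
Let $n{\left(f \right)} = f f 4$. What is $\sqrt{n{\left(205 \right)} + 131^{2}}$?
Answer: $\sqrt{185261} \approx 430.42$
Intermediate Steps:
$n{\left(f \right)} = 4 f^{2}$ ($n{\left(f \right)} = f^{2} \cdot 4 = 4 f^{2}$)
$\sqrt{n{\left(205 \right)} + 131^{2}} = \sqrt{4 \cdot 205^{2} + 131^{2}} = \sqrt{4 \cdot 42025 + 17161} = \sqrt{168100 + 17161} = \sqrt{185261}$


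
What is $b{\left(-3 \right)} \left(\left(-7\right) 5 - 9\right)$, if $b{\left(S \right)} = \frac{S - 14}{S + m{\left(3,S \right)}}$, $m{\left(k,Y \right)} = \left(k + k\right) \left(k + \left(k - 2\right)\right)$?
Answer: $\frac{748}{21} \approx 35.619$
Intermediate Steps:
$m{\left(k,Y \right)} = 2 k \left(-2 + 2 k\right)$ ($m{\left(k,Y \right)} = 2 k \left(k + \left(-2 + k\right)\right) = 2 k \left(-2 + 2 k\right)$)
$b{\left(S \right)} = \frac{-14 + S}{24 + S}$ ($b{\left(S \right)} = \frac{S - 14}{S + 4 \cdot 3 \left(-1 + 3\right)} = \frac{-14 + S}{S + 4 \cdot 3 \cdot 2} = \frac{-14 + S}{S + 24} = \frac{-14 + S}{24 + S}$)
$b{\left(-3 \right)} \left(\left(-7\right) 5 - 9\right) = \frac{-14 - 3}{24 - 3} \left(\left(-7\right) 5 - 9\right) = \frac{1}{21} \left(-17\right) \left(-35 - 9\right) = \frac{1}{21} \left(-17\right) \left(-44\right) = \left(- \frac{17}{21}\right) \left(-44\right) = \frac{748}{21}$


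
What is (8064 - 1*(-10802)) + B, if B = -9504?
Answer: 9362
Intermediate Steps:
(8064 - 1*(-10802)) + B = (8064 - 1*(-10802)) - 9504 = (8064 + 10802) - 9504 = 18866 - 9504 = 9362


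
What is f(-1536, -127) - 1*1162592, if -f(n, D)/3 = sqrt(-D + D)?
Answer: -1162592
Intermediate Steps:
f(n, D) = 0 (f(n, D) = -3*sqrt(-D + D) = -3*sqrt(0) = -3*0 = 0)
f(-1536, -127) - 1*1162592 = 0 - 1*1162592 = 0 - 1162592 = -1162592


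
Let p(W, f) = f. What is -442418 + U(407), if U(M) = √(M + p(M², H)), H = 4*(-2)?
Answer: -442418 + √399 ≈ -4.4240e+5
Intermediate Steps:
H = -8
U(M) = √(-8 + M) (U(M) = √(M - 8) = √(-8 + M))
-442418 + U(407) = -442418 + √(-8 + 407) = -442418 + √399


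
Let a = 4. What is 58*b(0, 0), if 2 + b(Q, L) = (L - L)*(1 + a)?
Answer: -116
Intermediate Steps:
b(Q, L) = -2 (b(Q, L) = -2 + (L - L)*(1 + 4) = -2 + 0*5 = -2 + 0 = -2)
58*b(0, 0) = 58*(-2) = -116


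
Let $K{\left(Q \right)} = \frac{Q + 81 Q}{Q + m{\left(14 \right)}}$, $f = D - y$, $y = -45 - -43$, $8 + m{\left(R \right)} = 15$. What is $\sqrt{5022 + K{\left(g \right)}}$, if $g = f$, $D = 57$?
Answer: $\frac{\sqrt{5548785}}{33} \approx 71.381$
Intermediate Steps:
$m{\left(R \right)} = 7$ ($m{\left(R \right)} = -8 + 15 = 7$)
$y = -2$ ($y = -45 + 43 = -2$)
$f = 59$ ($f = 57 - -2 = 57 + 2 = 59$)
$g = 59$
$K{\left(Q \right)} = \frac{82 Q}{7 + Q}$ ($K{\left(Q \right)} = \frac{Q + 81 Q}{Q + 7} = \frac{82 Q}{7 + Q}$)
$\sqrt{5022 + K{\left(g \right)}} = \sqrt{5022 + 82 \cdot 59 \frac{1}{7 + 59}} = \sqrt{5022 + 82 \cdot 59 \cdot \frac{1}{66}} = \sqrt{5022 + \frac{2419}{33}} = \sqrt{\frac{168145}{33}} = \frac{\sqrt{5548785}}{33}$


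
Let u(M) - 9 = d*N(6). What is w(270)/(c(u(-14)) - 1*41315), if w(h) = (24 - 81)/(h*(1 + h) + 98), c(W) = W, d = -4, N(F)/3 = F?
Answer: 57/3031683304 ≈ 1.8801e-8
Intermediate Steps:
N(F) = 3*F
u(M) = -63 (u(M) = 9 - 12*6 = 9 - 4*18 = 9 - 72 = -63)
w(h) = -57/(98 + h*(1 + h))
w(270)/(c(u(-14)) - 1*41315) = (-57/(98 + 270 + 270²))/(-63 - 1*41315) = (-57/(98 + 270 + 72900))/(-63 - 41315) = -57/73268/(-41378) = -57*1/73268*(-1/41378) = -57/73268*(-1/41378) = 57/3031683304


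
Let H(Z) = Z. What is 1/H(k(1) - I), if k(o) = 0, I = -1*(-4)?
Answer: -¼ ≈ -0.25000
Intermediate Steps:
I = 4
1/H(k(1) - I) = 1/(0 - 1*4) = 1/(0 - 4) = 1/(-4) = -¼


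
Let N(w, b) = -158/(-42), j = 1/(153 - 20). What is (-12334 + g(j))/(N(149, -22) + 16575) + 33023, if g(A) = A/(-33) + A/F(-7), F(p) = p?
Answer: 8409931531212/254674651 ≈ 33022.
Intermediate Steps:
j = 1/133 ≈ 0.0075188
N(w, b) = 79/21 (N(w, b) = -158*(-1/42) = 79/21)
g(A) = -40*A/231 (g(A) = A/(-33) + A/(-7) = A*(-1/33) + A*(-⅐) = -A/33 - A/7 = -40*A/231)
(-12334 + g(j))/(N(149, -22) + 16575) + 33023 = (-12334 - 40/231*1/133)/(79/21 + 16575) + 33023 = (-12334 - 40/30723)/(348154/21) + 33023 = -378937522/30723*21/348154 + 33023 = -189468761/254674651 + 33023 = 8409931531212/254674651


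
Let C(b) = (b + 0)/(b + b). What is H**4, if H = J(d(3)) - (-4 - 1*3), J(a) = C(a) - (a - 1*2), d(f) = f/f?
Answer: 83521/16 ≈ 5220.1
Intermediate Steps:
C(b) = 1/2 (C(b) = b/((2*b)) = b*(1/(2*b)) = 1/2)
d(f) = 1
J(a) = 5/2 - a (J(a) = 1/2 - (a - 1*2) = 1/2 - (a - 2) = 1/2 - (-2 + a) = 1/2 + (2 - a) = 5/2 - a)
H = 17/2 (H = (5/2 - 1*1) - (-4 - 1*3) = (5/2 - 1) - (-4 - 3) = 3/2 - 1*(-7) = 3/2 + 7 = 17/2 ≈ 8.5000)
H**4 = (17/2)**4 = 83521/16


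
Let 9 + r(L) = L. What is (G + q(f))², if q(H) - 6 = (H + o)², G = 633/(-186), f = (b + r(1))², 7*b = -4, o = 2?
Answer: 719526720569125681/22159895044 ≈ 3.2470e+7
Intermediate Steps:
r(L) = -9 + L
b = -4/7 (b = (⅐)*(-4) = -4/7 ≈ -0.57143)
f = 3600/49 (f = (-4/7 + (-9 + 1))² = (-4/7 - 8)² = (-60/7)² = 3600/49 ≈ 73.469)
G = -211/62 (G = 633*(-1/186) = -211/62 ≈ -3.4032)
q(H) = 6 + (2 + H)² (q(H) = 6 + (H + 2)² = 6 + (2 + H)²)
(G + q(f))² = (-211/62 + (6 + (2 + 3600/49)²))² = (-211/62 + (6 + (3698/49)²))² = (-211/62 + (6 + 13675204/2401))² = (-211/62 + 13689610/2401)² = (848249209/148862)² = 719526720569125681/22159895044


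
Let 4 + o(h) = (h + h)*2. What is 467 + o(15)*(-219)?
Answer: -11797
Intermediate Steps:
o(h) = -4 + 4*h (o(h) = -4 + (h + h)*2 = -4 + (2*h)*2 = -4 + 4*h)
467 + o(15)*(-219) = 467 + (-4 + 4*15)*(-219) = 467 + (-4 + 60)*(-219) = 467 + 56*(-219) = 467 - 12264 = -11797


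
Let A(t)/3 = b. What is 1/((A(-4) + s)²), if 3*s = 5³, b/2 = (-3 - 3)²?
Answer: 9/597529 ≈ 1.5062e-5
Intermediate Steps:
b = 72 (b = 2*(-3 - 3)² = 2*(-6)² = 2*36 = 72)
A(t) = 216 (A(t) = 3*72 = 216)
s = 125/3 (s = (⅓)*5³ = (⅓)*125 = 125/3 ≈ 41.667)
1/((A(-4) + s)²) = 1/((216 + 125/3)²) = 1/((773/3)²) = 1/(597529/9) = 9/597529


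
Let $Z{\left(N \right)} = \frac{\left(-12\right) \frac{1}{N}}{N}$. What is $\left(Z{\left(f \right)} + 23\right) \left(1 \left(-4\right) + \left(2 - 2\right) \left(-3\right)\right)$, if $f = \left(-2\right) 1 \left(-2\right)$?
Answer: $-89$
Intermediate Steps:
$f = 4$ ($f = \left(-2\right) \left(-2\right) = 4$)
$Z{\left(N \right)} = - \frac{12}{N^{2}}$
$\left(Z{\left(f \right)} + 23\right) \left(1 \left(-4\right) + \left(2 - 2\right) \left(-3\right)\right) = \left(- \frac{12}{16} + 23\right) \left(1 \left(-4\right) + \left(2 - 2\right) \left(-3\right)\right) = \left(\left(-12\right) \frac{1}{16} + 23\right) \left(-4 + 0 \left(-3\right)\right) = \left(- \frac{3}{4} + 23\right) \left(-4 + 0\right) = \frac{89}{4} \left(-4\right) = -89$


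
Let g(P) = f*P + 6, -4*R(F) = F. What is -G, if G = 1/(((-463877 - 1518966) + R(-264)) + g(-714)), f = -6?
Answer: 1/1978487 ≈ 5.0544e-7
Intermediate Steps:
R(F) = -F/4
g(P) = 6 - 6*P (g(P) = -6*P + 6 = 6 - 6*P)
G = -1/1978487 (G = 1/(((-463877 - 1518966) - 1/4*(-264)) + (6 - 6*(-714))) = 1/((-1982843 + 66) + (6 + 4284)) = 1/(-1982777 + 4290) = 1/(-1978487) = -1/1978487 ≈ -5.0544e-7)
-G = -1*(-1/1978487) = 1/1978487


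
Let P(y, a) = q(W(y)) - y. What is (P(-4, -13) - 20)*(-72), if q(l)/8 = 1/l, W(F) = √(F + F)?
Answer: 1152 + 144*I*√2 ≈ 1152.0 + 203.65*I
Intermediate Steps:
W(F) = √2*√F (W(F) = √(2*F) = √2*√F)
q(l) = 8/l
P(y, a) = -y + 4*√2/√y (P(y, a) = 8/((√2*√y)) - y = 8*(√2/(2*√y)) - y = 4*√2/√y - y = -y + 4*√2/√y)
(P(-4, -13) - 20)*(-72) = ((-1*(-4) + 4*√2/√(-4)) - 20)*(-72) = ((4 + 4*√2*(-I/2)) - 20)*(-72) = ((4 - 2*I*√2) - 20)*(-72) = (-16 - 2*I*√2)*(-72) = 1152 + 144*I*√2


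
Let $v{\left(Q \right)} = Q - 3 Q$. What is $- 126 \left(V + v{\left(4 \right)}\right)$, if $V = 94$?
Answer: $-10836$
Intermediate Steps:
$v{\left(Q \right)} = - 2 Q$
$- 126 \left(V + v{\left(4 \right)}\right) = - 126 \left(94 - 8\right) = \left(-126\right) 86 = -10836$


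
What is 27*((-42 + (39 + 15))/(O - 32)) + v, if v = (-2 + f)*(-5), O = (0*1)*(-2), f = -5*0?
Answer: -1/8 ≈ -0.12500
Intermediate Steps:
f = 0
O = 0 (O = 0*(-2) = 0)
v = 10 (v = (-2 + 0)*(-5) = -2*(-5) = 10)
27*((-42 + (39 + 15))/(O - 32)) + v = 27*((-42 + (39 + 15))/(0 - 32)) + 10 = 27*((-42 + 54)/(-32)) + 10 = 27*(12*(-1/32)) + 10 = 27*(-3/8) + 10 = -81/8 + 10 = -1/8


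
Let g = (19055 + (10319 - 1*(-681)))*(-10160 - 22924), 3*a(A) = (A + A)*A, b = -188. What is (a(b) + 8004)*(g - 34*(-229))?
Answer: -94163224679800/3 ≈ -3.1388e+13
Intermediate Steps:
a(A) = 2*A²/3 (a(A) = ((A + A)*A)/3 = ((2*A)*A)/3 = (2*A²)/3 = 2*A²/3)
g = -994339620 (g = (19055 + (10319 + 681))*(-33084) = (19055 + 11000)*(-33084) = 30055*(-33084) = -994339620)
(a(b) + 8004)*(g - 34*(-229)) = ((⅔)*(-188)² + 8004)*(-994339620 - 34*(-229)) = ((⅔)*35344 + 8004)*(-994339620 + 7786) = (70688/3 + 8004)*(-994331834) = (94700/3)*(-994331834) = -94163224679800/3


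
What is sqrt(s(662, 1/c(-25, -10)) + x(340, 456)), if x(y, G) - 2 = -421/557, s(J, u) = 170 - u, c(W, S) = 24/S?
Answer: sqrt(1917273651)/3342 ≈ 13.102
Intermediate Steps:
x(y, G) = 693/557 (x(y, G) = 2 - 421/557 = 693/557)
sqrt(s(662, 1/c(-25, -10)) + x(340, 456)) = sqrt((170 - 1/(24/(-10))) + 693/557) = sqrt((170 - 1/(24*(-1/10))) + 693/557) = sqrt((170 - 1/(-12/5)) + 693/557) = sqrt((170 - 1*(-5/12)) + 693/557) = sqrt((170 + 5/12) + 693/557) = sqrt(2045/12 + 693/557) = sqrt(1147381/6684) = sqrt(1917273651)/3342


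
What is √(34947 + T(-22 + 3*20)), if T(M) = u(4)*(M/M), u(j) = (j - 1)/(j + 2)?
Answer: √139790/2 ≈ 186.94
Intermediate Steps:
u(j) = (-1 + j)/(2 + j)
T(M) = ½ (T(M) = ((-1 + 4)/(2 + 4))*(M/M) = (3/6)*1 = ((⅙)*3)*1 = (½)*1 = ½)
√(34947 + T(-22 + 3*20)) = √(34947 + ½) = √(69895/2) = √139790/2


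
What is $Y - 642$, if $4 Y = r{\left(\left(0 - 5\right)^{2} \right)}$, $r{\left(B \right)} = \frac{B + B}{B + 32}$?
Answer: $- \frac{73163}{114} \approx -641.78$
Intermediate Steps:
$r{\left(B \right)} = \frac{2 B}{32 + B}$
$Y = \frac{25}{114}$ ($Y = \frac{2 \left(0 - 5\right)^{2} \frac{1}{32 + \left(0 - 5\right)^{2}}}{4} = \frac{2 \left(-5\right)^{2} \frac{1}{32 + \left(-5\right)^{2}}}{4} = \frac{2 \cdot 25 \frac{1}{32 + 25}}{4} = \frac{2 \cdot 25 \cdot \frac{1}{57}}{4} = \frac{1}{4} \cdot \frac{50}{57} = \frac{25}{114} \approx 0.2193$)
$Y - 642 = \frac{25}{114} - 642 = - \frac{73163}{114}$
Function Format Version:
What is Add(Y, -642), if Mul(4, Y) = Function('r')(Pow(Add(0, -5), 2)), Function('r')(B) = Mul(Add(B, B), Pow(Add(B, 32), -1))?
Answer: Rational(-73163, 114) ≈ -641.78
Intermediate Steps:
Function('r')(B) = Mul(2, B, Pow(Add(32, B), -1)) (Function('r')(B) = Mul(Mul(2, B), Pow(Add(32, B), -1)) = Mul(2, B, Pow(Add(32, B), -1)))
Y = Rational(25, 114) (Y = Mul(Rational(1, 4), Mul(2, Pow(Add(0, -5), 2), Pow(Add(32, Pow(Add(0, -5), 2)), -1))) = Mul(Rational(1, 4), Mul(2, Pow(-5, 2), Pow(Add(32, Pow(-5, 2)), -1))) = Mul(Rational(1, 4), Mul(2, 25, Pow(Add(32, 25), -1))) = Mul(Rational(1, 4), Mul(2, 25, Pow(57, -1))) = Mul(Rational(1, 4), Mul(2, 25, Rational(1, 57))) = Mul(Rational(1, 4), Rational(50, 57)) = Rational(25, 114) ≈ 0.21930)
Add(Y, -642) = Add(Rational(25, 114), -642) = Rational(-73163, 114)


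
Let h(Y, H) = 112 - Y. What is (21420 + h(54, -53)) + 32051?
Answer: 53529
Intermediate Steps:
(21420 + h(54, -53)) + 32051 = (21420 + (112 - 1*54)) + 32051 = (21420 + (112 - 54)) + 32051 = (21420 + 58) + 32051 = 21478 + 32051 = 53529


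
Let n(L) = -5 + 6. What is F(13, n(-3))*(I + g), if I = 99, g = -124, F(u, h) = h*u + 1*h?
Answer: -350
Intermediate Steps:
n(L) = 1
F(u, h) = h + h*u (F(u, h) = h*u + h = h + h*u)
F(13, n(-3))*(I + g) = (1*(1 + 13))*(99 - 124) = (1*14)*(-25) = 14*(-25) = -350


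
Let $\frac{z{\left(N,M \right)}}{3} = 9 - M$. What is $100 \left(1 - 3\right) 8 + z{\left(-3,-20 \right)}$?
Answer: $-1513$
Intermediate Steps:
$z{\left(N,M \right)} = 27 - 3 M$ ($z{\left(N,M \right)} = 3 \left(9 - M\right) = 27 - 3 M$)
$100 \left(1 - 3\right) 8 + z{\left(-3,-20 \right)} = 100 \left(1 - 3\right) 8 + \left(27 - -60\right) = 100 \left(\left(-2\right) 8\right) + \left(27 + 60\right) = 100 \left(-16\right) + 87 = -1600 + 87 = -1513$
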